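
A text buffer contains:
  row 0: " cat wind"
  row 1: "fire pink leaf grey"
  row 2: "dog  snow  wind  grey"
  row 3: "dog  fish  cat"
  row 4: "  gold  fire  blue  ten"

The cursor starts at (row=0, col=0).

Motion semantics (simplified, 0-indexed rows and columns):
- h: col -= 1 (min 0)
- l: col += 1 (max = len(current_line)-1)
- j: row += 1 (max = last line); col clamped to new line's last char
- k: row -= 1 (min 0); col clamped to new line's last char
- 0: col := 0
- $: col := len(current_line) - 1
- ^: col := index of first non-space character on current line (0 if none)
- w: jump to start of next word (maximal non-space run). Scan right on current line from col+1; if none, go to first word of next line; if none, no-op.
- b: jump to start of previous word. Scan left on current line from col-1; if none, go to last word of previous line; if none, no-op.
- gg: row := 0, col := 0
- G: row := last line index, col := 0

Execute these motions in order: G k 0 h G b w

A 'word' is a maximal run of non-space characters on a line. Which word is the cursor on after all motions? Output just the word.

Answer: gold

Derivation:
After 1 (G): row=4 col=0 char='_'
After 2 (k): row=3 col=0 char='d'
After 3 (0): row=3 col=0 char='d'
After 4 (h): row=3 col=0 char='d'
After 5 (G): row=4 col=0 char='_'
After 6 (b): row=3 col=11 char='c'
After 7 (w): row=4 col=2 char='g'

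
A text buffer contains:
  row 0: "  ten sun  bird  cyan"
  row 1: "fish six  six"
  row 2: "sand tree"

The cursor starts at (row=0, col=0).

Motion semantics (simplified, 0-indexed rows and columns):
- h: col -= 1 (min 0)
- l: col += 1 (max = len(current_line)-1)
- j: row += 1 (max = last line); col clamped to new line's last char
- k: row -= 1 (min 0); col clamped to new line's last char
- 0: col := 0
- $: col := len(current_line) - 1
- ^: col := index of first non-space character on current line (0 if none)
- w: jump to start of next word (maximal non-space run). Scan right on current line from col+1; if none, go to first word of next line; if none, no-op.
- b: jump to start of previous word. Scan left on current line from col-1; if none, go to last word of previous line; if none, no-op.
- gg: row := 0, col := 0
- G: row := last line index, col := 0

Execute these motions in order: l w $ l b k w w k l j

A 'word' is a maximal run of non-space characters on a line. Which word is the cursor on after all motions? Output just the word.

After 1 (l): row=0 col=1 char='_'
After 2 (w): row=0 col=2 char='t'
After 3 ($): row=0 col=20 char='n'
After 4 (l): row=0 col=20 char='n'
After 5 (b): row=0 col=17 char='c'
After 6 (k): row=0 col=17 char='c'
After 7 (w): row=1 col=0 char='f'
After 8 (w): row=1 col=5 char='s'
After 9 (k): row=0 col=5 char='_'
After 10 (l): row=0 col=6 char='s'
After 11 (j): row=1 col=6 char='i'

Answer: six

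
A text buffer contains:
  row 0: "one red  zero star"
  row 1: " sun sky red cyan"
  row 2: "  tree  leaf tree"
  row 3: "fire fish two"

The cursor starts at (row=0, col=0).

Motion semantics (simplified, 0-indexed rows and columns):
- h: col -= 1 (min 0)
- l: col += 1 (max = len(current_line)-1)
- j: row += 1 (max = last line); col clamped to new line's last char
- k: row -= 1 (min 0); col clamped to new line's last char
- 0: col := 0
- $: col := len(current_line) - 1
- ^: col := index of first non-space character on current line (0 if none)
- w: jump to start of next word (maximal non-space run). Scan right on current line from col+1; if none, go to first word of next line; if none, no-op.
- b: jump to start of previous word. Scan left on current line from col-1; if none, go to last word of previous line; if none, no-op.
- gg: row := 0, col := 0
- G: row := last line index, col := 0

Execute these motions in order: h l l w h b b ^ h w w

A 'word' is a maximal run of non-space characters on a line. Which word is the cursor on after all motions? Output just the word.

Answer: zero

Derivation:
After 1 (h): row=0 col=0 char='o'
After 2 (l): row=0 col=1 char='n'
After 3 (l): row=0 col=2 char='e'
After 4 (w): row=0 col=4 char='r'
After 5 (h): row=0 col=3 char='_'
After 6 (b): row=0 col=0 char='o'
After 7 (b): row=0 col=0 char='o'
After 8 (^): row=0 col=0 char='o'
After 9 (h): row=0 col=0 char='o'
After 10 (w): row=0 col=4 char='r'
After 11 (w): row=0 col=9 char='z'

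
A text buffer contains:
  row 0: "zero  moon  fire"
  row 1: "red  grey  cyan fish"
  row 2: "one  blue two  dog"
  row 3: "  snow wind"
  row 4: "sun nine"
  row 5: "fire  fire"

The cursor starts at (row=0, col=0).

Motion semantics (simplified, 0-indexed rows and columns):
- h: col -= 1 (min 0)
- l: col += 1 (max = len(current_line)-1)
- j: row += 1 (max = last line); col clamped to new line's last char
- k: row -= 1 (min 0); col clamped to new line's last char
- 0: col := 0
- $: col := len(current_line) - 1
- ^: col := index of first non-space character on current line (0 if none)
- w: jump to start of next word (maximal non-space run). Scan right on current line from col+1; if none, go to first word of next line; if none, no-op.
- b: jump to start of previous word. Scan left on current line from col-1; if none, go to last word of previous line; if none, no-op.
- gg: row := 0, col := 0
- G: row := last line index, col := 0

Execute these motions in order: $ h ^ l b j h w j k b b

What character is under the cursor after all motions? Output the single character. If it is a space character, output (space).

After 1 ($): row=0 col=15 char='e'
After 2 (h): row=0 col=14 char='r'
After 3 (^): row=0 col=0 char='z'
After 4 (l): row=0 col=1 char='e'
After 5 (b): row=0 col=0 char='z'
After 6 (j): row=1 col=0 char='r'
After 7 (h): row=1 col=0 char='r'
After 8 (w): row=1 col=5 char='g'
After 9 (j): row=2 col=5 char='b'
After 10 (k): row=1 col=5 char='g'
After 11 (b): row=1 col=0 char='r'
After 12 (b): row=0 col=12 char='f'

Answer: f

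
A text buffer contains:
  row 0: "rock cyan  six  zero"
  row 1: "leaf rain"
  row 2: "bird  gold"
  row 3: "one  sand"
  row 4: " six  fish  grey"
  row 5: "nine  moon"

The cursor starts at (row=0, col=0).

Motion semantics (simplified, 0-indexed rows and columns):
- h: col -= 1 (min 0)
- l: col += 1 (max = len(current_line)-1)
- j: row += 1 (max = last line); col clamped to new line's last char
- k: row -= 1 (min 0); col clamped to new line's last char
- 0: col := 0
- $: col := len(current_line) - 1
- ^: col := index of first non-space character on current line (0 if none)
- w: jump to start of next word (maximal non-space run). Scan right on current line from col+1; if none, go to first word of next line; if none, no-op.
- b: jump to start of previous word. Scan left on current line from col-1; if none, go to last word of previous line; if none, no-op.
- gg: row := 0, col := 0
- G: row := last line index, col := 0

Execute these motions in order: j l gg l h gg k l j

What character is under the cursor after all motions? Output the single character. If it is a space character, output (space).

After 1 (j): row=1 col=0 char='l'
After 2 (l): row=1 col=1 char='e'
After 3 (gg): row=0 col=0 char='r'
After 4 (l): row=0 col=1 char='o'
After 5 (h): row=0 col=0 char='r'
After 6 (gg): row=0 col=0 char='r'
After 7 (k): row=0 col=0 char='r'
After 8 (l): row=0 col=1 char='o'
After 9 (j): row=1 col=1 char='e'

Answer: e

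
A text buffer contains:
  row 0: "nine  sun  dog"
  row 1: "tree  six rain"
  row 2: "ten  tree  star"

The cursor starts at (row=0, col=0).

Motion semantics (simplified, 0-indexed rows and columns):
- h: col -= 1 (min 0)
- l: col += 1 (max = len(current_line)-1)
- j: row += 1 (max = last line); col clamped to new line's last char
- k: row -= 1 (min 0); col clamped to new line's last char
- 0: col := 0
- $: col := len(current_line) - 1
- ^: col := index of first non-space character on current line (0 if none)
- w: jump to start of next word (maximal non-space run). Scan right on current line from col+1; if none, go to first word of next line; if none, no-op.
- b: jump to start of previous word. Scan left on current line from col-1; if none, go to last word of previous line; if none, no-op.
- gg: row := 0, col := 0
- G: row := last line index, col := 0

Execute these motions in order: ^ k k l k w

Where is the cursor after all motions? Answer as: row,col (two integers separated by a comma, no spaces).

Answer: 0,6

Derivation:
After 1 (^): row=0 col=0 char='n'
After 2 (k): row=0 col=0 char='n'
After 3 (k): row=0 col=0 char='n'
After 4 (l): row=0 col=1 char='i'
After 5 (k): row=0 col=1 char='i'
After 6 (w): row=0 col=6 char='s'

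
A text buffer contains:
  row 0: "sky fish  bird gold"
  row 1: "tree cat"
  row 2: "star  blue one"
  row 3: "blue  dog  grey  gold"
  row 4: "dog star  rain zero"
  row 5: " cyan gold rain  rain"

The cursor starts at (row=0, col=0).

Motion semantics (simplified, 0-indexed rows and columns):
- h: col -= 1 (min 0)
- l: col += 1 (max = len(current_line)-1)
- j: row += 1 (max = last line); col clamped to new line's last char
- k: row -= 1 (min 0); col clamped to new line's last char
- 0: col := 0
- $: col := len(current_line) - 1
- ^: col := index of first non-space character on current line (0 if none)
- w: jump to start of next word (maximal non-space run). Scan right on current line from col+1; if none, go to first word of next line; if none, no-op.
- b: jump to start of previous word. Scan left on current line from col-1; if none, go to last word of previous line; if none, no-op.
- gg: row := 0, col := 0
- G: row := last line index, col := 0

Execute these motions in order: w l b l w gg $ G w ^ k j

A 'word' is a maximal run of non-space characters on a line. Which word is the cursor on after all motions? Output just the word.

After 1 (w): row=0 col=4 char='f'
After 2 (l): row=0 col=5 char='i'
After 3 (b): row=0 col=4 char='f'
After 4 (l): row=0 col=5 char='i'
After 5 (w): row=0 col=10 char='b'
After 6 (gg): row=0 col=0 char='s'
After 7 ($): row=0 col=18 char='d'
After 8 (G): row=5 col=0 char='_'
After 9 (w): row=5 col=1 char='c'
After 10 (^): row=5 col=1 char='c'
After 11 (k): row=4 col=1 char='o'
After 12 (j): row=5 col=1 char='c'

Answer: cyan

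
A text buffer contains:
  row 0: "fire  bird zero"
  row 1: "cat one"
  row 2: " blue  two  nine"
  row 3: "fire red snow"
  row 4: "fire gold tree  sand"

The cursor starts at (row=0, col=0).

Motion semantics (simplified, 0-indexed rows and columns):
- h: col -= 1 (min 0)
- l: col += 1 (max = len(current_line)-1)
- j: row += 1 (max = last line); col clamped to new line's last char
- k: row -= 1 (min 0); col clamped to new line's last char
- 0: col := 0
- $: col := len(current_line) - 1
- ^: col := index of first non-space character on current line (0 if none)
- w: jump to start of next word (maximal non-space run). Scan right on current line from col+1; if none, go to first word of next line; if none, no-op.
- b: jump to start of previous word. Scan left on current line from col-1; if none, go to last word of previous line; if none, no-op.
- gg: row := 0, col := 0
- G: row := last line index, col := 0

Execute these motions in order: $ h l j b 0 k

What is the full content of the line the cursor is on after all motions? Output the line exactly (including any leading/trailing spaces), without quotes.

After 1 ($): row=0 col=14 char='o'
After 2 (h): row=0 col=13 char='r'
After 3 (l): row=0 col=14 char='o'
After 4 (j): row=1 col=6 char='e'
After 5 (b): row=1 col=4 char='o'
After 6 (0): row=1 col=0 char='c'
After 7 (k): row=0 col=0 char='f'

Answer: fire  bird zero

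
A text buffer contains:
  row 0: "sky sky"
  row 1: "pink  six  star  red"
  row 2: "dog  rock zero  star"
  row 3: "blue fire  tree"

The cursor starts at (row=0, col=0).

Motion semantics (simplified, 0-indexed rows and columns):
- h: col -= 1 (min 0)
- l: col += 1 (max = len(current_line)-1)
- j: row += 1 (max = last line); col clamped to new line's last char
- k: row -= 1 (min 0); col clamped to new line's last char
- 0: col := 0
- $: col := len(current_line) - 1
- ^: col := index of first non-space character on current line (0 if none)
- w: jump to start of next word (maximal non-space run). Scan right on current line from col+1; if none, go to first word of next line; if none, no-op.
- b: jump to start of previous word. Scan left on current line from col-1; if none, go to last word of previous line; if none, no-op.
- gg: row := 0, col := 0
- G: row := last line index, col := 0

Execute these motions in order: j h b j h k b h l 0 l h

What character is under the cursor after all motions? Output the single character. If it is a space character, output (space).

Answer: s

Derivation:
After 1 (j): row=1 col=0 char='p'
After 2 (h): row=1 col=0 char='p'
After 3 (b): row=0 col=4 char='s'
After 4 (j): row=1 col=4 char='_'
After 5 (h): row=1 col=3 char='k'
After 6 (k): row=0 col=3 char='_'
After 7 (b): row=0 col=0 char='s'
After 8 (h): row=0 col=0 char='s'
After 9 (l): row=0 col=1 char='k'
After 10 (0): row=0 col=0 char='s'
After 11 (l): row=0 col=1 char='k'
After 12 (h): row=0 col=0 char='s'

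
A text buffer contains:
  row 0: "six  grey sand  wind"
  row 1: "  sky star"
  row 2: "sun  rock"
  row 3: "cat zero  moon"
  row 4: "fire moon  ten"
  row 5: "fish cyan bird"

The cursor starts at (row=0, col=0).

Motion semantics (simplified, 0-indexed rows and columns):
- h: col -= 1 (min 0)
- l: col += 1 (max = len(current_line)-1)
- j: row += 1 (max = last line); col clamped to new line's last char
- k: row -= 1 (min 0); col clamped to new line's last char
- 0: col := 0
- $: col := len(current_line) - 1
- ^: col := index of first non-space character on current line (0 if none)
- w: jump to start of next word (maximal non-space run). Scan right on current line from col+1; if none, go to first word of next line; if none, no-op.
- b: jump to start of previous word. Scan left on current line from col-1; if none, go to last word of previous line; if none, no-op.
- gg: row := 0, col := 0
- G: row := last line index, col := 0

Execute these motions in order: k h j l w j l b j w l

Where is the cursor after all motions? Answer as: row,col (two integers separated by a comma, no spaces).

After 1 (k): row=0 col=0 char='s'
After 2 (h): row=0 col=0 char='s'
After 3 (j): row=1 col=0 char='_'
After 4 (l): row=1 col=1 char='_'
After 5 (w): row=1 col=2 char='s'
After 6 (j): row=2 col=2 char='n'
After 7 (l): row=2 col=3 char='_'
After 8 (b): row=2 col=0 char='s'
After 9 (j): row=3 col=0 char='c'
After 10 (w): row=3 col=4 char='z'
After 11 (l): row=3 col=5 char='e'

Answer: 3,5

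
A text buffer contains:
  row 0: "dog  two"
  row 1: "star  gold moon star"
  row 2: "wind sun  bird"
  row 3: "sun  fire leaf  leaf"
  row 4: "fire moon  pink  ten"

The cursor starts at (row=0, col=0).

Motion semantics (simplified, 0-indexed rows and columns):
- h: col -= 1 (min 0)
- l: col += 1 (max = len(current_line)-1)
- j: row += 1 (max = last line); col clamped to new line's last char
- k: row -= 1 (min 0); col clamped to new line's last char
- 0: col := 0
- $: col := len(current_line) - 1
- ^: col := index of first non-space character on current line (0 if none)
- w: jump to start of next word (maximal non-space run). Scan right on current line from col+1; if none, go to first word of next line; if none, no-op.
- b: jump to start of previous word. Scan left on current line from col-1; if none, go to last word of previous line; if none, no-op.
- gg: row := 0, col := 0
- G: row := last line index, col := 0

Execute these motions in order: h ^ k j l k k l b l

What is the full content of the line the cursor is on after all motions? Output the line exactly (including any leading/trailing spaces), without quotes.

Answer: dog  two

Derivation:
After 1 (h): row=0 col=0 char='d'
After 2 (^): row=0 col=0 char='d'
After 3 (k): row=0 col=0 char='d'
After 4 (j): row=1 col=0 char='s'
After 5 (l): row=1 col=1 char='t'
After 6 (k): row=0 col=1 char='o'
After 7 (k): row=0 col=1 char='o'
After 8 (l): row=0 col=2 char='g'
After 9 (b): row=0 col=0 char='d'
After 10 (l): row=0 col=1 char='o'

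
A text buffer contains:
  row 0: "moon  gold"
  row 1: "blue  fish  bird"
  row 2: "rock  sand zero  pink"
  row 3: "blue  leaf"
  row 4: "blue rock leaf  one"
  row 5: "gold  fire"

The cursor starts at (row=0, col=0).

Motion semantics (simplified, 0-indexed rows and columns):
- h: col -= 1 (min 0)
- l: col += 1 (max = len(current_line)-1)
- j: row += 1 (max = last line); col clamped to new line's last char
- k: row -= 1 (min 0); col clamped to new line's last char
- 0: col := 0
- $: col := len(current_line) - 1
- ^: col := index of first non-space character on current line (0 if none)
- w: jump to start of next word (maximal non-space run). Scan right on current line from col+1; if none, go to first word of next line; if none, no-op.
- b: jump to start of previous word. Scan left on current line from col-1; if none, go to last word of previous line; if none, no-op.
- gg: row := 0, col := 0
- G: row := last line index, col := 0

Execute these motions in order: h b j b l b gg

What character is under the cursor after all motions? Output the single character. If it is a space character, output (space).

Answer: m

Derivation:
After 1 (h): row=0 col=0 char='m'
After 2 (b): row=0 col=0 char='m'
After 3 (j): row=1 col=0 char='b'
After 4 (b): row=0 col=6 char='g'
After 5 (l): row=0 col=7 char='o'
After 6 (b): row=0 col=6 char='g'
After 7 (gg): row=0 col=0 char='m'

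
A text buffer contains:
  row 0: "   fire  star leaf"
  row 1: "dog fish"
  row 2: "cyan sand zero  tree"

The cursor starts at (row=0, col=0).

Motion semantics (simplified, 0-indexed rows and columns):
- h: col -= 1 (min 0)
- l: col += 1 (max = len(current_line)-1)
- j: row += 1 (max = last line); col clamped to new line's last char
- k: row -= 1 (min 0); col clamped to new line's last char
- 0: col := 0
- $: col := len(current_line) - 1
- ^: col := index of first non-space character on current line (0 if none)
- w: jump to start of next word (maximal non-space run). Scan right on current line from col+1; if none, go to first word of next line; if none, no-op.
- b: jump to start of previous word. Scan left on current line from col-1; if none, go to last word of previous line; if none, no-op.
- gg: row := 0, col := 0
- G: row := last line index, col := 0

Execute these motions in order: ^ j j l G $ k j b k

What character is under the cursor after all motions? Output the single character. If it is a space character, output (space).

Answer: i

Derivation:
After 1 (^): row=0 col=3 char='f'
After 2 (j): row=1 col=3 char='_'
After 3 (j): row=2 col=3 char='n'
After 4 (l): row=2 col=4 char='_'
After 5 (G): row=2 col=0 char='c'
After 6 ($): row=2 col=19 char='e'
After 7 (k): row=1 col=7 char='h'
After 8 (j): row=2 col=7 char='n'
After 9 (b): row=2 col=5 char='s'
After 10 (k): row=1 col=5 char='i'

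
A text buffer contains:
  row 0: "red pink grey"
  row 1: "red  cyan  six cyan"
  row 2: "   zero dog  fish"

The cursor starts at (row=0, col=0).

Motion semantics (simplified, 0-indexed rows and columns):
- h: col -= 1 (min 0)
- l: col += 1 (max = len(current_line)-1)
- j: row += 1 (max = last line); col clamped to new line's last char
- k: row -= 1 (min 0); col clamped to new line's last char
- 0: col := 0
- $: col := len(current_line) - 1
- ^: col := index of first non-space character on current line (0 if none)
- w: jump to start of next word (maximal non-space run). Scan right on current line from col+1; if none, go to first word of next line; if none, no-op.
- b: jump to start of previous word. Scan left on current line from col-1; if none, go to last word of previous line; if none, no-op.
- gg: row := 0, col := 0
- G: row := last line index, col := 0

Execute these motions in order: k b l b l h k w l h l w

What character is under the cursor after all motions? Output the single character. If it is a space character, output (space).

Answer: g

Derivation:
After 1 (k): row=0 col=0 char='r'
After 2 (b): row=0 col=0 char='r'
After 3 (l): row=0 col=1 char='e'
After 4 (b): row=0 col=0 char='r'
After 5 (l): row=0 col=1 char='e'
After 6 (h): row=0 col=0 char='r'
After 7 (k): row=0 col=0 char='r'
After 8 (w): row=0 col=4 char='p'
After 9 (l): row=0 col=5 char='i'
After 10 (h): row=0 col=4 char='p'
After 11 (l): row=0 col=5 char='i'
After 12 (w): row=0 col=9 char='g'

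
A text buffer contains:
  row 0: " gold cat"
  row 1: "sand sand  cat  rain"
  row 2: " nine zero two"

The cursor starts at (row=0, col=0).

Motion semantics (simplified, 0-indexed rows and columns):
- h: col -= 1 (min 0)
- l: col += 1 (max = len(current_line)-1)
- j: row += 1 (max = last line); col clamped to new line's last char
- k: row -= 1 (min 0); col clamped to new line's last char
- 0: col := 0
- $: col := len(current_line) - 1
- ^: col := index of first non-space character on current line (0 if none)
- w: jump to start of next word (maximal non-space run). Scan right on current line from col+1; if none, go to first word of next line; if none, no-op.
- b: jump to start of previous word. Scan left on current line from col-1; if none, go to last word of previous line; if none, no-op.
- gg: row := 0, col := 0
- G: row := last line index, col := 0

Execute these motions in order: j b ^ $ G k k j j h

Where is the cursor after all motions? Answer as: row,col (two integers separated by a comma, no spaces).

Answer: 2,0

Derivation:
After 1 (j): row=1 col=0 char='s'
After 2 (b): row=0 col=6 char='c'
After 3 (^): row=0 col=1 char='g'
After 4 ($): row=0 col=8 char='t'
After 5 (G): row=2 col=0 char='_'
After 6 (k): row=1 col=0 char='s'
After 7 (k): row=0 col=0 char='_'
After 8 (j): row=1 col=0 char='s'
After 9 (j): row=2 col=0 char='_'
After 10 (h): row=2 col=0 char='_'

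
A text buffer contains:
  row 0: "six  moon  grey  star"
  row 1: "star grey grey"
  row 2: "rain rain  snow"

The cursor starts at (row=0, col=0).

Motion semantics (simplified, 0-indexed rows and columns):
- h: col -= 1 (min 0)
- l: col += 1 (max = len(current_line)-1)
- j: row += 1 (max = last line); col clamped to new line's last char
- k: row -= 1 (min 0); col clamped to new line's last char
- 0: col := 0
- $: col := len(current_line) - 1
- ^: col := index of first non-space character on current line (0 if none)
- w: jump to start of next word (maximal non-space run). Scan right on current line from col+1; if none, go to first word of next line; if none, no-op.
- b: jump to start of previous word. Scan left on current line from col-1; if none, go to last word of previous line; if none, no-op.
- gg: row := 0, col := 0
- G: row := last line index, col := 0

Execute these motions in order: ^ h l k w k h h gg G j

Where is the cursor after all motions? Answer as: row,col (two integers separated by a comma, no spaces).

Answer: 2,0

Derivation:
After 1 (^): row=0 col=0 char='s'
After 2 (h): row=0 col=0 char='s'
After 3 (l): row=0 col=1 char='i'
After 4 (k): row=0 col=1 char='i'
After 5 (w): row=0 col=5 char='m'
After 6 (k): row=0 col=5 char='m'
After 7 (h): row=0 col=4 char='_'
After 8 (h): row=0 col=3 char='_'
After 9 (gg): row=0 col=0 char='s'
After 10 (G): row=2 col=0 char='r'
After 11 (j): row=2 col=0 char='r'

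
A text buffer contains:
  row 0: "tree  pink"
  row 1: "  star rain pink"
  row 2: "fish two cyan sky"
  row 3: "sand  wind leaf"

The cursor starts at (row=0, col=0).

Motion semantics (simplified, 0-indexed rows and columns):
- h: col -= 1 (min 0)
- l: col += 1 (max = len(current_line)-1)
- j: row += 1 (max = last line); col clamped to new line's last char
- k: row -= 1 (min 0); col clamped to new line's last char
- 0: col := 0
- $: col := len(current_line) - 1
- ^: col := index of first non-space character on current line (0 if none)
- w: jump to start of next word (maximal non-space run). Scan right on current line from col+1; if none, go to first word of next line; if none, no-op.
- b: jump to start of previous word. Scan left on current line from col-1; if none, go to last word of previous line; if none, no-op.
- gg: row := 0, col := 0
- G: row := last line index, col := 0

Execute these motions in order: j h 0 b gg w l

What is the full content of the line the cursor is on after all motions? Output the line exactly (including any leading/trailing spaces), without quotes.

After 1 (j): row=1 col=0 char='_'
After 2 (h): row=1 col=0 char='_'
After 3 (0): row=1 col=0 char='_'
After 4 (b): row=0 col=6 char='p'
After 5 (gg): row=0 col=0 char='t'
After 6 (w): row=0 col=6 char='p'
After 7 (l): row=0 col=7 char='i'

Answer: tree  pink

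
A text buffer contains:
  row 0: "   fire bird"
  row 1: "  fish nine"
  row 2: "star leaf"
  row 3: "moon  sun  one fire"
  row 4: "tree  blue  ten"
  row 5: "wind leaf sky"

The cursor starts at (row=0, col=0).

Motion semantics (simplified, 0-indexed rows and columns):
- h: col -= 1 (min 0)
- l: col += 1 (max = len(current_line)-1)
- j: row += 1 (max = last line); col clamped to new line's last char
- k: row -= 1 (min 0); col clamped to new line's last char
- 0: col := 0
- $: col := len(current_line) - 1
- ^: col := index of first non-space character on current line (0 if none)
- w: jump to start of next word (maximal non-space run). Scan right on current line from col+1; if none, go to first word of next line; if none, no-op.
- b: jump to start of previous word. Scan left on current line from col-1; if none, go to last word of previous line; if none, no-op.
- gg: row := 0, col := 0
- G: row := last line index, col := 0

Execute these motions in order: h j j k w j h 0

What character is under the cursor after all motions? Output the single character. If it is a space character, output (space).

Answer: s

Derivation:
After 1 (h): row=0 col=0 char='_'
After 2 (j): row=1 col=0 char='_'
After 3 (j): row=2 col=0 char='s'
After 4 (k): row=1 col=0 char='_'
After 5 (w): row=1 col=2 char='f'
After 6 (j): row=2 col=2 char='a'
After 7 (h): row=2 col=1 char='t'
After 8 (0): row=2 col=0 char='s'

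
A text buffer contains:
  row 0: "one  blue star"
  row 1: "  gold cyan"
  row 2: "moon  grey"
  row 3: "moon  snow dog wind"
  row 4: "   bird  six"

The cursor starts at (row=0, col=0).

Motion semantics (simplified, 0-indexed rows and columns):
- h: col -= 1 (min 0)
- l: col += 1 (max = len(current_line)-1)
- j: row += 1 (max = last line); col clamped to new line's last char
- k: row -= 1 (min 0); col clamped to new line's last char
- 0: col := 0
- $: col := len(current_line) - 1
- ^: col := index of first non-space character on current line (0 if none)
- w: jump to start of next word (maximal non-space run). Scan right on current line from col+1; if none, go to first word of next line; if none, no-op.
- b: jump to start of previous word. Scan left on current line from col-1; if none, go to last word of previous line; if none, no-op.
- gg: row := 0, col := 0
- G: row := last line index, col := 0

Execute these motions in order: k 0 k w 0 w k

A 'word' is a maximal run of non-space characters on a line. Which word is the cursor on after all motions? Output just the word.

After 1 (k): row=0 col=0 char='o'
After 2 (0): row=0 col=0 char='o'
After 3 (k): row=0 col=0 char='o'
After 4 (w): row=0 col=5 char='b'
After 5 (0): row=0 col=0 char='o'
After 6 (w): row=0 col=5 char='b'
After 7 (k): row=0 col=5 char='b'

Answer: blue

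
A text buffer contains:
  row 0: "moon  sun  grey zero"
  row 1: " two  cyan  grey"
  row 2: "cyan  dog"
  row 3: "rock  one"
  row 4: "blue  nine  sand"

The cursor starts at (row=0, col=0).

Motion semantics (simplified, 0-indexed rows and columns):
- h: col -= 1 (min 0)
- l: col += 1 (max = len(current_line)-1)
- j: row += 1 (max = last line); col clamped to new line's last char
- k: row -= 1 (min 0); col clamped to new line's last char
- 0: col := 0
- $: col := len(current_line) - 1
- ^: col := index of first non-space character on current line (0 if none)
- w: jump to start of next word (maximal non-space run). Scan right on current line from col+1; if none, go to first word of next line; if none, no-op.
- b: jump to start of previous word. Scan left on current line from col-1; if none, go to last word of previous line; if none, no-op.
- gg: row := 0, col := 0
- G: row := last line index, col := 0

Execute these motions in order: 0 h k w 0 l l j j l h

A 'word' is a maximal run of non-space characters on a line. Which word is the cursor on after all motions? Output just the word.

After 1 (0): row=0 col=0 char='m'
After 2 (h): row=0 col=0 char='m'
After 3 (k): row=0 col=0 char='m'
After 4 (w): row=0 col=6 char='s'
After 5 (0): row=0 col=0 char='m'
After 6 (l): row=0 col=1 char='o'
After 7 (l): row=0 col=2 char='o'
After 8 (j): row=1 col=2 char='w'
After 9 (j): row=2 col=2 char='a'
After 10 (l): row=2 col=3 char='n'
After 11 (h): row=2 col=2 char='a'

Answer: cyan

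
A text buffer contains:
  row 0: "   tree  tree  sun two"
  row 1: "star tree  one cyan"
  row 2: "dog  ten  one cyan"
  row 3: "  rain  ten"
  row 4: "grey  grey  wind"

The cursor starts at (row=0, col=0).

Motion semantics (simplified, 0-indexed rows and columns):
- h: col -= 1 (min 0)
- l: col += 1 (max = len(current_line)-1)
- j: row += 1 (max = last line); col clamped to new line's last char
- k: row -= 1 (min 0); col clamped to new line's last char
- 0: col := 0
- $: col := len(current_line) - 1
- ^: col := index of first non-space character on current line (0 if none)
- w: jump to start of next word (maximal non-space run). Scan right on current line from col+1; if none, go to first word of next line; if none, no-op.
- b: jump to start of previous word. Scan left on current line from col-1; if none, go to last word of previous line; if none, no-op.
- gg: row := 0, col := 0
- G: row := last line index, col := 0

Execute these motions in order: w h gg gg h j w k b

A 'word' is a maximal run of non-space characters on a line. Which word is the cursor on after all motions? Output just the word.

Answer: tree

Derivation:
After 1 (w): row=0 col=3 char='t'
After 2 (h): row=0 col=2 char='_'
After 3 (gg): row=0 col=0 char='_'
After 4 (gg): row=0 col=0 char='_'
After 5 (h): row=0 col=0 char='_'
After 6 (j): row=1 col=0 char='s'
After 7 (w): row=1 col=5 char='t'
After 8 (k): row=0 col=5 char='e'
After 9 (b): row=0 col=3 char='t'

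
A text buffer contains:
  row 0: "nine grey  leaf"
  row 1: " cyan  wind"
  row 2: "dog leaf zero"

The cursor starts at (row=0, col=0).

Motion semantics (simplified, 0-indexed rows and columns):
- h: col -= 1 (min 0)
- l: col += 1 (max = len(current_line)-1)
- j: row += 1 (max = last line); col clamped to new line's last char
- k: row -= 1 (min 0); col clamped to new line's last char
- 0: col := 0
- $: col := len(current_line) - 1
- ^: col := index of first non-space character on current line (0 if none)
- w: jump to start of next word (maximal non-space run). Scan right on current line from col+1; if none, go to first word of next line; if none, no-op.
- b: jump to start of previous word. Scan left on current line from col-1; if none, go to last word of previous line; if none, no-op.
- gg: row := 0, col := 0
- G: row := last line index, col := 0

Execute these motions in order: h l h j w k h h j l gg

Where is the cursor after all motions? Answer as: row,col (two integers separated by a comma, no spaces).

After 1 (h): row=0 col=0 char='n'
After 2 (l): row=0 col=1 char='i'
After 3 (h): row=0 col=0 char='n'
After 4 (j): row=1 col=0 char='_'
After 5 (w): row=1 col=1 char='c'
After 6 (k): row=0 col=1 char='i'
After 7 (h): row=0 col=0 char='n'
After 8 (h): row=0 col=0 char='n'
After 9 (j): row=1 col=0 char='_'
After 10 (l): row=1 col=1 char='c'
After 11 (gg): row=0 col=0 char='n'

Answer: 0,0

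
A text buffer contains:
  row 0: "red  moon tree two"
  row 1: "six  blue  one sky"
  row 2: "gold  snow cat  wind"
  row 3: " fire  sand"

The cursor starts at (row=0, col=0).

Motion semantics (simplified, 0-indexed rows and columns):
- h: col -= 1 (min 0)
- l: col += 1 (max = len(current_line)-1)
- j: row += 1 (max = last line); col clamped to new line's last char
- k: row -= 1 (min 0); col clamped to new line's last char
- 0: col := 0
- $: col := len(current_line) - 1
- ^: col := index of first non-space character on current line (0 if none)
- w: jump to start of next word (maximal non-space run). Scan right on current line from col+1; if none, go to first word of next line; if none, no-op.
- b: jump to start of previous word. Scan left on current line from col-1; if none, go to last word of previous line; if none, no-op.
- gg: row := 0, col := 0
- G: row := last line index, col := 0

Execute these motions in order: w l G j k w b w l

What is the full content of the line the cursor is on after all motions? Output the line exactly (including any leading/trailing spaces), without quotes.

Answer: gold  snow cat  wind

Derivation:
After 1 (w): row=0 col=5 char='m'
After 2 (l): row=0 col=6 char='o'
After 3 (G): row=3 col=0 char='_'
After 4 (j): row=3 col=0 char='_'
After 5 (k): row=2 col=0 char='g'
After 6 (w): row=2 col=6 char='s'
After 7 (b): row=2 col=0 char='g'
After 8 (w): row=2 col=6 char='s'
After 9 (l): row=2 col=7 char='n'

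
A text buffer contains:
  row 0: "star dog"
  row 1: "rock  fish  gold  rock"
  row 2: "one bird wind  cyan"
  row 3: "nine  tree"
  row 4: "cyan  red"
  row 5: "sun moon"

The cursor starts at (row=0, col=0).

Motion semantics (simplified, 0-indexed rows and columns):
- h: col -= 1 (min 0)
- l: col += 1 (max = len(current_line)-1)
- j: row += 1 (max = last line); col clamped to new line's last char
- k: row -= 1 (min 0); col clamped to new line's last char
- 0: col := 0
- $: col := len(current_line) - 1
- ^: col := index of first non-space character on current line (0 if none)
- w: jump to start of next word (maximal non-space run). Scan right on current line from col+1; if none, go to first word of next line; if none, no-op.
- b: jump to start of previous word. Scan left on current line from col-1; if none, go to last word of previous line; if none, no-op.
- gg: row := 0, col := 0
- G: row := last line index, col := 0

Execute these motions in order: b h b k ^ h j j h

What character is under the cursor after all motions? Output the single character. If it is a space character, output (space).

After 1 (b): row=0 col=0 char='s'
After 2 (h): row=0 col=0 char='s'
After 3 (b): row=0 col=0 char='s'
After 4 (k): row=0 col=0 char='s'
After 5 (^): row=0 col=0 char='s'
After 6 (h): row=0 col=0 char='s'
After 7 (j): row=1 col=0 char='r'
After 8 (j): row=2 col=0 char='o'
After 9 (h): row=2 col=0 char='o'

Answer: o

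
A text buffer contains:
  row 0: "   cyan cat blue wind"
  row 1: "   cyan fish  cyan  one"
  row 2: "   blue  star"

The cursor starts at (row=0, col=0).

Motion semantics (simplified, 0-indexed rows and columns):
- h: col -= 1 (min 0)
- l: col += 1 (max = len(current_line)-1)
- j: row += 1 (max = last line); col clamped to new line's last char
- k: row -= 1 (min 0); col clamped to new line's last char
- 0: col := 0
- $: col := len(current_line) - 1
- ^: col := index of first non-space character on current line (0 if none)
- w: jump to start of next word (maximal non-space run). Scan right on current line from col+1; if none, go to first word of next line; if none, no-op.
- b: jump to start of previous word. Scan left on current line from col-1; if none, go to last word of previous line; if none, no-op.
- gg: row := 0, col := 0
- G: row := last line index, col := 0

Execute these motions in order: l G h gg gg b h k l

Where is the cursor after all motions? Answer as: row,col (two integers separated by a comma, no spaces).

Answer: 0,1

Derivation:
After 1 (l): row=0 col=1 char='_'
After 2 (G): row=2 col=0 char='_'
After 3 (h): row=2 col=0 char='_'
After 4 (gg): row=0 col=0 char='_'
After 5 (gg): row=0 col=0 char='_'
After 6 (b): row=0 col=0 char='_'
After 7 (h): row=0 col=0 char='_'
After 8 (k): row=0 col=0 char='_'
After 9 (l): row=0 col=1 char='_'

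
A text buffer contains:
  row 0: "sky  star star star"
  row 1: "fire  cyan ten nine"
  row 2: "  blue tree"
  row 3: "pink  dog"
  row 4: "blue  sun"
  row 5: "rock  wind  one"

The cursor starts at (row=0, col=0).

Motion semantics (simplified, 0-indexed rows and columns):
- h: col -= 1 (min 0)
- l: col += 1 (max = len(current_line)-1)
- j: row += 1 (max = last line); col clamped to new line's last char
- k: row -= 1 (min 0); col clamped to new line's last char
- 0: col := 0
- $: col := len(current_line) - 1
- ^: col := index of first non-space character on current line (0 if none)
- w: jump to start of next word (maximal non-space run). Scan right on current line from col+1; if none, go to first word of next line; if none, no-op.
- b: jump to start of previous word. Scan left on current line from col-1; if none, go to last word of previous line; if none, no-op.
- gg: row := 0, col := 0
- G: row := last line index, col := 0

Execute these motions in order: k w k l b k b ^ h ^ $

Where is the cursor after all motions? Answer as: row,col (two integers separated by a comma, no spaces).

Answer: 0,18

Derivation:
After 1 (k): row=0 col=0 char='s'
After 2 (w): row=0 col=5 char='s'
After 3 (k): row=0 col=5 char='s'
After 4 (l): row=0 col=6 char='t'
After 5 (b): row=0 col=5 char='s'
After 6 (k): row=0 col=5 char='s'
After 7 (b): row=0 col=0 char='s'
After 8 (^): row=0 col=0 char='s'
After 9 (h): row=0 col=0 char='s'
After 10 (^): row=0 col=0 char='s'
After 11 ($): row=0 col=18 char='r'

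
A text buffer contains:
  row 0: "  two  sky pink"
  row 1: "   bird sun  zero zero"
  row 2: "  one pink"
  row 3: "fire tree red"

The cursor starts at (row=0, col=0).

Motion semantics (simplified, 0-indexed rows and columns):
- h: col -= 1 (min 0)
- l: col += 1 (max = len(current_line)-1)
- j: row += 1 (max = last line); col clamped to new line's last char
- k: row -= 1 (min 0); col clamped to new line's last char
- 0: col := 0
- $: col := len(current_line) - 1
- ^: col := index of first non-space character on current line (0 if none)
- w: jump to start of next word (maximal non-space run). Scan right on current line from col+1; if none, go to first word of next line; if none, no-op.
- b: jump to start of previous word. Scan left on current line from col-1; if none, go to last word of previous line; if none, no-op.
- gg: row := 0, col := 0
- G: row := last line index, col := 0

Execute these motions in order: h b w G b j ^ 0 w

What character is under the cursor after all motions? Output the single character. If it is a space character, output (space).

After 1 (h): row=0 col=0 char='_'
After 2 (b): row=0 col=0 char='_'
After 3 (w): row=0 col=2 char='t'
After 4 (G): row=3 col=0 char='f'
After 5 (b): row=2 col=6 char='p'
After 6 (j): row=3 col=6 char='r'
After 7 (^): row=3 col=0 char='f'
After 8 (0): row=3 col=0 char='f'
After 9 (w): row=3 col=5 char='t'

Answer: t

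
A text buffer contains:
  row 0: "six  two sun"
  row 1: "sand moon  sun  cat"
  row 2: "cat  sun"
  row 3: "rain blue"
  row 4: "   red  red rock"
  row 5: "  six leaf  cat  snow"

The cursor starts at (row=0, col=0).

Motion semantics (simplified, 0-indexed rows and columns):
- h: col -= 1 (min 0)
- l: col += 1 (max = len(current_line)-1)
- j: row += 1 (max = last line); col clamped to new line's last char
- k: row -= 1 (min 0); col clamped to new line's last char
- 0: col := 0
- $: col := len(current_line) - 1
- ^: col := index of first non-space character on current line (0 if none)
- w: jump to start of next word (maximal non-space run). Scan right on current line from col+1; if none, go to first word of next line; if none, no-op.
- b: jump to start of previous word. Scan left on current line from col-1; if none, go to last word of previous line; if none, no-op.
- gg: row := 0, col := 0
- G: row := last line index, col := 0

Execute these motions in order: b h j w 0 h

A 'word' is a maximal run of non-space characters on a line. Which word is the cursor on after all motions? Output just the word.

Answer: sand

Derivation:
After 1 (b): row=0 col=0 char='s'
After 2 (h): row=0 col=0 char='s'
After 3 (j): row=1 col=0 char='s'
After 4 (w): row=1 col=5 char='m'
After 5 (0): row=1 col=0 char='s'
After 6 (h): row=1 col=0 char='s'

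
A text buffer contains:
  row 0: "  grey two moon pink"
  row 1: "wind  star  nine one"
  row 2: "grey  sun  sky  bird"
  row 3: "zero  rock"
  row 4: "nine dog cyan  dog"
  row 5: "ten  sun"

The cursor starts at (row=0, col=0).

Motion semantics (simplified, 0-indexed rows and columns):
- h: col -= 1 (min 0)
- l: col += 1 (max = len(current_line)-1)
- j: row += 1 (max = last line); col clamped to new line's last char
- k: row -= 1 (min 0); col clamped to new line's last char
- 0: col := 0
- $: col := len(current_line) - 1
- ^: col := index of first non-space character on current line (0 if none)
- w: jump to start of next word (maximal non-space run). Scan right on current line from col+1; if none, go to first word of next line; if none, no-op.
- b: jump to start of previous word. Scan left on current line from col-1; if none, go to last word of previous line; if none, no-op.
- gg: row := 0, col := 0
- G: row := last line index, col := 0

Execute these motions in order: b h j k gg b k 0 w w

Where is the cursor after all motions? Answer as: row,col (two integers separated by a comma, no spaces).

Answer: 0,7

Derivation:
After 1 (b): row=0 col=0 char='_'
After 2 (h): row=0 col=0 char='_'
After 3 (j): row=1 col=0 char='w'
After 4 (k): row=0 col=0 char='_'
After 5 (gg): row=0 col=0 char='_'
After 6 (b): row=0 col=0 char='_'
After 7 (k): row=0 col=0 char='_'
After 8 (0): row=0 col=0 char='_'
After 9 (w): row=0 col=2 char='g'
After 10 (w): row=0 col=7 char='t'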